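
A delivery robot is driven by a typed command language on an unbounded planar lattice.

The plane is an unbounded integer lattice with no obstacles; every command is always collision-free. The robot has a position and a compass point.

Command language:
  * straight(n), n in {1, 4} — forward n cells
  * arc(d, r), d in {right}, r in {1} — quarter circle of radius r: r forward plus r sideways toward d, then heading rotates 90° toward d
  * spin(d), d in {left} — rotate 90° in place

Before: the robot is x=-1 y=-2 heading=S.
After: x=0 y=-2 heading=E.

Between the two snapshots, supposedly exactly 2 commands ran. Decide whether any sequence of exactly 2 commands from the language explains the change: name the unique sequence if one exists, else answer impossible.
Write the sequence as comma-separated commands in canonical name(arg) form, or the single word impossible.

key: position moved to (0,-2) AND the heading swung to E — translation plus rotation needed
t0: x=-1 y=-2 heading=S
t=1 spin(left) ⇒ x=-1 y=-2 heading=E
t=2 straight(1) ⇒ x=0 y=-2 heading=E
no rival 2-sequence matches.

spin(left), straight(1)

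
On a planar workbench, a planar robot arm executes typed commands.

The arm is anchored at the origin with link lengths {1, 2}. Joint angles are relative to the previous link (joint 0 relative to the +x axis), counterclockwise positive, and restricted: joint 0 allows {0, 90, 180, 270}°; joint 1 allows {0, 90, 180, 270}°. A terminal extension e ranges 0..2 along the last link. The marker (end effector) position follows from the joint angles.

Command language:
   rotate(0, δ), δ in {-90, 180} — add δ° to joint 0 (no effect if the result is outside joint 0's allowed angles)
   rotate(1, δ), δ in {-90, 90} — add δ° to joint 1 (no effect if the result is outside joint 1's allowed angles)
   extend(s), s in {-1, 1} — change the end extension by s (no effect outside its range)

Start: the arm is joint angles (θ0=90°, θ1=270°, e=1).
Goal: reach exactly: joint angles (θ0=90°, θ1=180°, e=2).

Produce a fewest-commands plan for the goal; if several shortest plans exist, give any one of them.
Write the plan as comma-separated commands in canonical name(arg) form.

rotate(1, -90), extend(1)

initial: joint angles (θ0=90°, θ1=270°, e=1)
1. rotate(1, -90) → joint angles (θ0=90°, θ1=180°, e=1)
2. extend(1) → joint angles (θ0=90°, θ1=180°, e=2)
no 1-step plan works, so 2 is optimal.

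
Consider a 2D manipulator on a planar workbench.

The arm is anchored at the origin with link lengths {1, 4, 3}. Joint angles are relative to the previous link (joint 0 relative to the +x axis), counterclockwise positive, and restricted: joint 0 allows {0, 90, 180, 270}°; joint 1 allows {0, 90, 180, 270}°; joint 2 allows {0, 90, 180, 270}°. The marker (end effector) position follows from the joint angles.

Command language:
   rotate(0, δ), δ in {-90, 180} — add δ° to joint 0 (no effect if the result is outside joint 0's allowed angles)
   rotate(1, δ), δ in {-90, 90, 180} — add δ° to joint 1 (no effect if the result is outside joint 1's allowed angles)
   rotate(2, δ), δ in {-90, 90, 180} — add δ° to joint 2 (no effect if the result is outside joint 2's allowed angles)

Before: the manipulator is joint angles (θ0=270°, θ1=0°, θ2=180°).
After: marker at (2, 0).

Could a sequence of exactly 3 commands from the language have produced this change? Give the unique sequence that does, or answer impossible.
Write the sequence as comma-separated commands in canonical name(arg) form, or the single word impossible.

from: joint angles (θ0=270°, θ1=0°, θ2=180°)
step 1 (rotate(0, -90)): joint angles (θ0=180°, θ1=0°, θ2=180°)
step 2 (rotate(0, -90)): joint angles (θ0=90°, θ1=0°, θ2=180°)
step 3 (rotate(0, -90)): joint angles (θ0=0°, θ1=0°, θ2=180°)
no other 3-command option fits: unique.

rotate(0, -90), rotate(0, -90), rotate(0, -90)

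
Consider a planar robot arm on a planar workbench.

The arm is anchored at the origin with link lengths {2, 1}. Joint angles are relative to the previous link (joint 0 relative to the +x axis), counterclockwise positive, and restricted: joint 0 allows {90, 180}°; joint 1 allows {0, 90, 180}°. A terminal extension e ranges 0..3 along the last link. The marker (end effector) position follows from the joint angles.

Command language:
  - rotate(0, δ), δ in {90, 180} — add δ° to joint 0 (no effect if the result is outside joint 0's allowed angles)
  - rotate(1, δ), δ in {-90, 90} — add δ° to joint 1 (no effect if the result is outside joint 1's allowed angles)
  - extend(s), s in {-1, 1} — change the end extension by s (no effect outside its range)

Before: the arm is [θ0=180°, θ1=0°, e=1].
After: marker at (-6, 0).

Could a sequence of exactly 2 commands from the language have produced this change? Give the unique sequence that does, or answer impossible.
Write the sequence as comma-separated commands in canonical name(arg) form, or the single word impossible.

extend(1), extend(1)

start: [θ0=180°, θ1=0°, e=1]
step 1 (extend(1)): [θ0=180°, θ1=0°, e=2]
step 2 (extend(1)): [θ0=180°, θ1=0°, e=3]
all 36 alternatives checked — unique.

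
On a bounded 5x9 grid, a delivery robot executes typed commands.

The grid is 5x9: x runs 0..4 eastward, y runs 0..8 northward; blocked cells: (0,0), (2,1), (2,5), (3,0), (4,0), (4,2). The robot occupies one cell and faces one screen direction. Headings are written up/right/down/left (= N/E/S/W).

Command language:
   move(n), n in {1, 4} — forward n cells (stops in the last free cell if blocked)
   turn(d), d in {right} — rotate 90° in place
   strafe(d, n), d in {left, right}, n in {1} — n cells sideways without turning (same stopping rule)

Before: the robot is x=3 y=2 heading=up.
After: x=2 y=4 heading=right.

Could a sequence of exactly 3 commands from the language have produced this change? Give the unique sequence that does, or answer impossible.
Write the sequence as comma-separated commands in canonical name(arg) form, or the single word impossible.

key: running turn(right) before strafe(left, 1) would end elsewhere — order is forced
t0: x=3 y=2 heading=up
step 1 (strafe(left, 1)): x=2 y=2 heading=up
step 2 (move(4)): x=2 y=4 heading=up
step 3 (turn(right)): x=2 y=4 heading=right
no other 3-command option fits: unique.

strafe(left, 1), move(4), turn(right)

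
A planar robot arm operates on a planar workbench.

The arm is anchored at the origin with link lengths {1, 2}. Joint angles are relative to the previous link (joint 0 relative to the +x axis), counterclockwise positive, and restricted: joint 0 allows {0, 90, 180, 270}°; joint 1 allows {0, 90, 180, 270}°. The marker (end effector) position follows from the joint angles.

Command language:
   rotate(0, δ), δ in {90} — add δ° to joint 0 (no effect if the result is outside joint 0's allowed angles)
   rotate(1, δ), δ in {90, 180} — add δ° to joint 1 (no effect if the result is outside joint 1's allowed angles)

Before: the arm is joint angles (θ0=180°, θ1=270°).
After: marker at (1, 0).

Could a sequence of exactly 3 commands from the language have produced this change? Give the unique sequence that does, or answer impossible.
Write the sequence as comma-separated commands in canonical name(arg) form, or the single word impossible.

begin: joint angles (θ0=180°, θ1=270°)
step 1 (rotate(1, 90)): joint angles (θ0=180°, θ1=0°)
step 2 (rotate(1, 90)): joint angles (θ0=180°, θ1=90°)
step 3 (rotate(1, 90)): joint angles (θ0=180°, θ1=180°)
no rival 3-sequence matches.

rotate(1, 90), rotate(1, 90), rotate(1, 90)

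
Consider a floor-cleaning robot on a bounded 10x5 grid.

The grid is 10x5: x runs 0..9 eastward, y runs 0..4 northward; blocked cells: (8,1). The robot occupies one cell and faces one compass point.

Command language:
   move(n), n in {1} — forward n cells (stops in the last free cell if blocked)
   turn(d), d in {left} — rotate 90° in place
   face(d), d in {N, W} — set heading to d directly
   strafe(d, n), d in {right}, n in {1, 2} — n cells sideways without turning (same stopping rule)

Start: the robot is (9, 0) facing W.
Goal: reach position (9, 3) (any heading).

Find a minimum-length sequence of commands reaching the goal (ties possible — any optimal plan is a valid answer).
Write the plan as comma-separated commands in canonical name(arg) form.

strafe(right, 1), strafe(right, 2)

initial: (9, 0) facing W
1. strafe(right, 1) → (9, 1) facing W
2. strafe(right, 2) → (9, 3) facing W
shorter routes all fall short; 2 is best.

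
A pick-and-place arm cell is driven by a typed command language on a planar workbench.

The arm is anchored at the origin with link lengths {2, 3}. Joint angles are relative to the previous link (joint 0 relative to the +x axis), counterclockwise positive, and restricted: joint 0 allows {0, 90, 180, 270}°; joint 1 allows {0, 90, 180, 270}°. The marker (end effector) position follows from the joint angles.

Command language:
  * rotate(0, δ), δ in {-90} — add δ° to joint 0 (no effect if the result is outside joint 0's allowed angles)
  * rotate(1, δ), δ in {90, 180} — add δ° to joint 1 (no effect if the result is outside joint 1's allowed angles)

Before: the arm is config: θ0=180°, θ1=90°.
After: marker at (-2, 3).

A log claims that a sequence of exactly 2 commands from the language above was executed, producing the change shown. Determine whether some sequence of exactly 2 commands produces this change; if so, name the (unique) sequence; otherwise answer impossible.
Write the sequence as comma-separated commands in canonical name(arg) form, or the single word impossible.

start: config: θ0=180°, θ1=90°
t=1 rotate(1, 90) ⇒ config: θ0=180°, θ1=180°
t=2 rotate(1, 90) ⇒ config: θ0=180°, θ1=270°
all 9 alternatives checked — unique.

rotate(1, 90), rotate(1, 90)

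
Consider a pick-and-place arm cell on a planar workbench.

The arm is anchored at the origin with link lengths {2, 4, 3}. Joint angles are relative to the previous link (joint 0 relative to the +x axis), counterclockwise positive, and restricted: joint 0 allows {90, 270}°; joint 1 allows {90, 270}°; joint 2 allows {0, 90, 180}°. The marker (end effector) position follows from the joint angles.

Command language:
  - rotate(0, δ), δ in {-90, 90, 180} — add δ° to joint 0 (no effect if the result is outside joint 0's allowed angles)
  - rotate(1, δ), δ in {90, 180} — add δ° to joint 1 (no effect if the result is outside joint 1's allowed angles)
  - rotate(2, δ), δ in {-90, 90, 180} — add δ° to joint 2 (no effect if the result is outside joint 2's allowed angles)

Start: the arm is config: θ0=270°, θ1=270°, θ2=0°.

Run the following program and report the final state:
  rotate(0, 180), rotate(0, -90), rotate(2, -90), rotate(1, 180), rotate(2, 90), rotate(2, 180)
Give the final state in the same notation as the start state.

initial: config: θ0=270°, θ1=270°, θ2=0°
[1] after rotate(0, 180): config: θ0=90°, θ1=270°, θ2=0°
[2] after rotate(0, -90): config: θ0=90°, θ1=270°, θ2=0°
[3] after rotate(2, -90): config: θ0=90°, θ1=270°, θ2=0°
[4] after rotate(1, 180): config: θ0=90°, θ1=90°, θ2=0°
[5] after rotate(2, 90): config: θ0=90°, θ1=90°, θ2=90°
[6] after rotate(2, 180): config: θ0=90°, θ1=90°, θ2=90°

config: θ0=90°, θ1=90°, θ2=90°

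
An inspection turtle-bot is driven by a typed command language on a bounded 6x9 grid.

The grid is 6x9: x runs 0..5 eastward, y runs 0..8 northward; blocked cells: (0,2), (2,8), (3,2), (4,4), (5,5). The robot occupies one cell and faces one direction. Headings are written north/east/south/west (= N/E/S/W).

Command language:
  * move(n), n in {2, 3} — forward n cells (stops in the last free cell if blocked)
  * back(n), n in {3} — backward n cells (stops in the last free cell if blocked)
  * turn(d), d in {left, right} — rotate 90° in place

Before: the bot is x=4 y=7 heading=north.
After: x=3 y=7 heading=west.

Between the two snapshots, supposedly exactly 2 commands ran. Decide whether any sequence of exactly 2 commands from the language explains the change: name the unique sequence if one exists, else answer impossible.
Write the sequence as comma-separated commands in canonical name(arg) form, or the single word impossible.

every 2-command combo misses the target.

impossible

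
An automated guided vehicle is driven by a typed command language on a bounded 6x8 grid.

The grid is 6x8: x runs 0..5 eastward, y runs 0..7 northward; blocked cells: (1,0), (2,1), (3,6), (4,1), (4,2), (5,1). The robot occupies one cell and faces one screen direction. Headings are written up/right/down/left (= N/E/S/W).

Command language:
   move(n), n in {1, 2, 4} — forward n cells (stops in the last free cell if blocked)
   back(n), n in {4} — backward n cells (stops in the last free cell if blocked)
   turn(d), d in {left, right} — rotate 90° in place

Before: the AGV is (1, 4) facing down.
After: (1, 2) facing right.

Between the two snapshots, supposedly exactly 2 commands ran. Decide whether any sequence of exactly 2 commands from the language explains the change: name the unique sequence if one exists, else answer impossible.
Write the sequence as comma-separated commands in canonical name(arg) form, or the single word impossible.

key: cell and facing (now E) both changed — the 2 commands mix motion and turning
begin: (1, 4) facing down
t=1 move(2) ⇒ (1, 2) facing down
t=2 turn(left) ⇒ (1, 2) facing right
all 36 alternatives checked — unique.

move(2), turn(left)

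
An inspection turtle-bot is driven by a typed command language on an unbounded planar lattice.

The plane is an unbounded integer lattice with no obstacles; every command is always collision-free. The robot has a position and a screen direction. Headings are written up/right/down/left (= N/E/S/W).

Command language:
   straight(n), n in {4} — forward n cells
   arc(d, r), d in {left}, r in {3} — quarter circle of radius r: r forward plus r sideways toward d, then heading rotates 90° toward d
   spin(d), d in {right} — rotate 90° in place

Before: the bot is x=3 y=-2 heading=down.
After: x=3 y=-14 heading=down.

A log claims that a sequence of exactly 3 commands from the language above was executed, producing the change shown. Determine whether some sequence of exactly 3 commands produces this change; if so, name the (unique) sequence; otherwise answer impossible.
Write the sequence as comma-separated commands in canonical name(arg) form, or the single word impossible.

straight(4), straight(4), straight(4)

key: still facing S at the end — nothing in the sequence rotates
begin: x=3 y=-2 heading=down
step 1 (straight(4)): x=3 y=-6 heading=down
step 2 (straight(4)): x=3 y=-10 heading=down
step 3 (straight(4)): x=3 y=-14 heading=down
all 27 alternatives checked — unique.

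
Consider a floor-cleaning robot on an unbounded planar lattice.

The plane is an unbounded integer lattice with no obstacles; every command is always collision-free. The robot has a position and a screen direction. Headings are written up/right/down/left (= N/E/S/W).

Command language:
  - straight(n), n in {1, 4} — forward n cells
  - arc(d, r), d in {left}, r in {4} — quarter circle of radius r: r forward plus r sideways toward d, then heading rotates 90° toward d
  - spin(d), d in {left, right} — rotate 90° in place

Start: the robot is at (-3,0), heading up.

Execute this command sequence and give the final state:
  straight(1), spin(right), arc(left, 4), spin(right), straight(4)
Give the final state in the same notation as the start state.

begin: at (-3,0), heading up
step 1 (straight(1)): at (-3,1), heading up
step 2 (spin(right)): at (-3,1), heading right
step 3 (arc(left, 4)): at (1,5), heading up
step 4 (spin(right)): at (1,5), heading right
step 5 (straight(4)): at (5,5), heading right

at (5,5), heading right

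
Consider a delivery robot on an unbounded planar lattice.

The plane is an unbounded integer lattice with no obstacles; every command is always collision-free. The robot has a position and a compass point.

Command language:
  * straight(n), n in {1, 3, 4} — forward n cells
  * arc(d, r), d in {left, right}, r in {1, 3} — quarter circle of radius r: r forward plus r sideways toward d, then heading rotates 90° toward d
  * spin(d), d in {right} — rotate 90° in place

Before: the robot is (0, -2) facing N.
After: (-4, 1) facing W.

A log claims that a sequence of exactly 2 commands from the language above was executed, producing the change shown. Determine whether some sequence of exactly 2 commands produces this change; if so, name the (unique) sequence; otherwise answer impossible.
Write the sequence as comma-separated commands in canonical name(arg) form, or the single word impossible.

arc(left, 3), straight(1)

key: running straight(1) before arc(left, 3) would end elsewhere — order is forced
from: (0, -2) facing N
step 1 (arc(left, 3)): (-3, 1) facing W
step 2 (straight(1)): (-4, 1) facing W
all 64 alternatives checked — unique.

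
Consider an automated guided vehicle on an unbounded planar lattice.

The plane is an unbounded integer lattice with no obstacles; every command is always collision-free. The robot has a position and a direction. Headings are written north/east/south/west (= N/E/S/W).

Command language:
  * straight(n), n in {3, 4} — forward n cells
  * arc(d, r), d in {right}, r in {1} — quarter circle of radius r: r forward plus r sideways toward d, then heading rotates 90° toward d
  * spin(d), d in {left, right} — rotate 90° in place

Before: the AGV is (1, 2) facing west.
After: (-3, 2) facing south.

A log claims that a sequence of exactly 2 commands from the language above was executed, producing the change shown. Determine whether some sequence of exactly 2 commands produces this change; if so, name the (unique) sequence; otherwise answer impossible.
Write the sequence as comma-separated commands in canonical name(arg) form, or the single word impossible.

key: order matters: swapping straight(4) and spin(left) lands elsewhere
start: (1, 2) facing west
t=1 straight(4) ⇒ (-3, 2) facing west
t=2 spin(left) ⇒ (-3, 2) facing south
no rival 2-sequence matches.

straight(4), spin(left)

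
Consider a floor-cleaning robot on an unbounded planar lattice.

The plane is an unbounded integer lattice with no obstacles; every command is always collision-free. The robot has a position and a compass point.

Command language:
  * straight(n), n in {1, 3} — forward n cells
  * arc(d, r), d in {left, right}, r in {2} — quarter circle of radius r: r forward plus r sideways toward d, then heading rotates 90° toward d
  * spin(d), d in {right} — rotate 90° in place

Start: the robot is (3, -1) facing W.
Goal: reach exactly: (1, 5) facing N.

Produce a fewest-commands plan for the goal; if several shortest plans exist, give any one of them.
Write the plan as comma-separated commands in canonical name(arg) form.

initial: (3, -1) facing W
t=1 arc(right, 2) ⇒ (1, 1) facing N
t=2 straight(1) ⇒ (1, 2) facing N
t=3 straight(3) ⇒ (1, 5) facing N
shorter routes all fall short; 3 is best.

arc(right, 2), straight(1), straight(3)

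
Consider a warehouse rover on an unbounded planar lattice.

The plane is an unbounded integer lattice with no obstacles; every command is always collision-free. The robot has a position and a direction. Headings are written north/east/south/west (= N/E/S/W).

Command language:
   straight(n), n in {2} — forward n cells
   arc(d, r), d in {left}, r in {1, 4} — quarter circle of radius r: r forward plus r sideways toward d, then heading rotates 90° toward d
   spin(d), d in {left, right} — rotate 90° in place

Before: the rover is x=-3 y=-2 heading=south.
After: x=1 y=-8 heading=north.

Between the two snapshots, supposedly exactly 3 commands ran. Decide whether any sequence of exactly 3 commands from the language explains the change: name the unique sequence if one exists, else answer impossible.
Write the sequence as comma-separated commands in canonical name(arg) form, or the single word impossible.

straight(2), arc(left, 4), spin(left)

key: cell and facing (now N) both changed — the 3 commands mix motion and turning
from: x=-3 y=-2 heading=south
[1] after straight(2): x=-3 y=-4 heading=south
[2] after arc(left, 4): x=1 y=-8 heading=east
[3] after spin(left): x=1 y=-8 heading=north
no rival 3-sequence matches.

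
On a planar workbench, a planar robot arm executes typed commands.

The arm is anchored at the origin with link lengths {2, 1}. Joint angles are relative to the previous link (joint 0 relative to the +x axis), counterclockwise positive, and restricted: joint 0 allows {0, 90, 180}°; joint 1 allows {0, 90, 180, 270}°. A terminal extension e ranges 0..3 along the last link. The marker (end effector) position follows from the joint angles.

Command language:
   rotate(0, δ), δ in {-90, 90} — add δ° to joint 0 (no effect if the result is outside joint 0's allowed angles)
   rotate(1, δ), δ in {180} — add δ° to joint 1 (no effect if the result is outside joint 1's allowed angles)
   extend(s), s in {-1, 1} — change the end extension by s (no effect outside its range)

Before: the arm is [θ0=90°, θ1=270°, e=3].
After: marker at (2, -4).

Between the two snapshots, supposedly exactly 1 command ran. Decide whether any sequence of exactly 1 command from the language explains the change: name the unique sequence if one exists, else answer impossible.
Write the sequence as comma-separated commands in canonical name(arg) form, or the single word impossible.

begin: [θ0=90°, θ1=270°, e=3]
[1] after rotate(0, -90): [θ0=0°, θ1=270°, e=3]
no rival 1-sequence matches.

rotate(0, -90)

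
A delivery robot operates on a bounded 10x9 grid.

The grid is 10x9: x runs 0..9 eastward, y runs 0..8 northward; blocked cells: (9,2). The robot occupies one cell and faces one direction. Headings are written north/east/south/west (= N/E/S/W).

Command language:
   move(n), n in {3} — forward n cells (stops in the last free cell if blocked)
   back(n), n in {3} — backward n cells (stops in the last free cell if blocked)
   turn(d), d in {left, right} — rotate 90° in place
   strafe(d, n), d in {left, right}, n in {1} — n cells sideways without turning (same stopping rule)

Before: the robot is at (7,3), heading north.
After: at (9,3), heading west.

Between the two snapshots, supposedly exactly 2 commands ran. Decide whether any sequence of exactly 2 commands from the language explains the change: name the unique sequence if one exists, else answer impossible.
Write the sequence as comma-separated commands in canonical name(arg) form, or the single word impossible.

key: back(3) runs into the grid edge before its full distance
from: at (7,3), heading north
1. turn(left) → at (7,3), heading west
2. back(3) → at (9,3), heading west
no other 2-command option fits: unique.

turn(left), back(3)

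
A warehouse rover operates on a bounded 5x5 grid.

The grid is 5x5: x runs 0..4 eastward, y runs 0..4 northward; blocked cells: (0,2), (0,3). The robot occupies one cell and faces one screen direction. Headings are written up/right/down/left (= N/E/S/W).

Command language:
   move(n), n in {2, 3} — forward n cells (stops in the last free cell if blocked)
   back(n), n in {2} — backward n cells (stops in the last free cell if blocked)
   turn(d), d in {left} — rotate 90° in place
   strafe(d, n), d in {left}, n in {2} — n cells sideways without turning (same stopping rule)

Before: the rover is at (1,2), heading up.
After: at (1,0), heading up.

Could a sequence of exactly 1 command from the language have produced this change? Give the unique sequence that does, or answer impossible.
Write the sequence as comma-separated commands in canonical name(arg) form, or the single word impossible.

key: heading stays N — the single command does not turn
begin: at (1,2), heading up
[1] after back(2): at (1,0), heading up
uniquely the one of 5 1-step routes that fits.

back(2)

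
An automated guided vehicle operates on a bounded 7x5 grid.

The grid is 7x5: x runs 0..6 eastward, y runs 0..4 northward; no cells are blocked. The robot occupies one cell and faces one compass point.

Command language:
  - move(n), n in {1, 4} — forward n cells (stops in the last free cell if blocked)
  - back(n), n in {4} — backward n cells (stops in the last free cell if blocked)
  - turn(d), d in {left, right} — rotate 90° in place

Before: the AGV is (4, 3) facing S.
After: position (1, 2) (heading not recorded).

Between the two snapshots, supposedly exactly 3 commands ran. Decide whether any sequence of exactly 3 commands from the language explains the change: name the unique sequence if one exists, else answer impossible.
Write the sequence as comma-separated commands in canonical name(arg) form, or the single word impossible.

checked all 3-command options: none fits.

impossible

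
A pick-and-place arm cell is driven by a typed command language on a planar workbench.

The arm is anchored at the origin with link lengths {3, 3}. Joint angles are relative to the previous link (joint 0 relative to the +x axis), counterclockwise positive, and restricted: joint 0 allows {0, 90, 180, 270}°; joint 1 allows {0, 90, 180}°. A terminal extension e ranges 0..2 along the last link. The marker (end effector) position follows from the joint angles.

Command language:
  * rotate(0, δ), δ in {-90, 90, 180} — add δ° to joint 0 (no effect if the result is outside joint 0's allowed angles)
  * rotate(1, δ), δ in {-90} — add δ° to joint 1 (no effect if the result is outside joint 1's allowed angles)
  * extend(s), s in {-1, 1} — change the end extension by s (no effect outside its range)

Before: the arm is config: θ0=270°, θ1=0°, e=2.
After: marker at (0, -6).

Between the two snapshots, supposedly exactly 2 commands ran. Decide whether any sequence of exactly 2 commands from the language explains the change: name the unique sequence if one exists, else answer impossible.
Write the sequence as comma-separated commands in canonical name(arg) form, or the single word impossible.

extend(-1), extend(-1)

from: config: θ0=270°, θ1=0°, e=2
[1] after extend(-1): config: θ0=270°, θ1=0°, e=1
[2] after extend(-1): config: θ0=270°, θ1=0°, e=0
no other 2-command option fits: unique.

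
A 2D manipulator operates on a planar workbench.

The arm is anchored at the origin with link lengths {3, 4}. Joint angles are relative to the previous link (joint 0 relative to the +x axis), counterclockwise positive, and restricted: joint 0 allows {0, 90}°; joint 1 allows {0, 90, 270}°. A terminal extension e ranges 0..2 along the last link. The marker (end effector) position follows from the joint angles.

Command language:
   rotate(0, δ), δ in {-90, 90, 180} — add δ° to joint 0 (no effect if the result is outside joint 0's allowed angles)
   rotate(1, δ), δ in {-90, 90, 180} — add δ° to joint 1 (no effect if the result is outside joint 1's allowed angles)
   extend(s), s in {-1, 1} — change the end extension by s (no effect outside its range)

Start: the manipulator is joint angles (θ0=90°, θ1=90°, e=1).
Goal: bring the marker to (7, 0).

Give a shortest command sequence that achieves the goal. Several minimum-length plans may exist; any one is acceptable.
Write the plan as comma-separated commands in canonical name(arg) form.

rotate(1, -90), extend(-1), rotate(0, -90)

t0: joint angles (θ0=90°, θ1=90°, e=1)
step 1 (rotate(1, -90)): joint angles (θ0=90°, θ1=0°, e=1)
step 2 (extend(-1)): joint angles (θ0=90°, θ1=0°, e=0)
step 3 (rotate(0, -90)): joint angles (θ0=0°, θ1=0°, e=0)
shorter routes all fall short; 3 is best.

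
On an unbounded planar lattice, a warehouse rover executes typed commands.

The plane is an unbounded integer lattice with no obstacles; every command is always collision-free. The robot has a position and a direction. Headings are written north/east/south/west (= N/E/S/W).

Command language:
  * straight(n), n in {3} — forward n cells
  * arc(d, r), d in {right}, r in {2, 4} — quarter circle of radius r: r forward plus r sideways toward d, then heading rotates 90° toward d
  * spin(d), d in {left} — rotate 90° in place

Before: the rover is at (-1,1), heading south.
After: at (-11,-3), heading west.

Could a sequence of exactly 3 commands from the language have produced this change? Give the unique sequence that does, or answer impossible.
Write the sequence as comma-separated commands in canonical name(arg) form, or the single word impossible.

key: running straight(3) before arc(right, 4) would end elsewhere — order is forced
initial: at (-1,1), heading south
1. arc(right, 4) → at (-5,-3), heading west
2. straight(3) → at (-8,-3), heading west
3. straight(3) → at (-11,-3), heading west
no rival 3-sequence matches.

arc(right, 4), straight(3), straight(3)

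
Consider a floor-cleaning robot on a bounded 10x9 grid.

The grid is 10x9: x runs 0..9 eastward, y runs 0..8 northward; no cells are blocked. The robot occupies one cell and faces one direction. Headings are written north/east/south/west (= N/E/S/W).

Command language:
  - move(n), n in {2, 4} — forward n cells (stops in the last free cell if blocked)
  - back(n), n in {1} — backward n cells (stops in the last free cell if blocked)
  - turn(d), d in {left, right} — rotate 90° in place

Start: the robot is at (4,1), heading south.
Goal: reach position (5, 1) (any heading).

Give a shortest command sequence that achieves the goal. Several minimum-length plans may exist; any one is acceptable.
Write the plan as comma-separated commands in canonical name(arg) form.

start: at (4,1), heading south
step 1 (turn(right)): at (4,1), heading west
step 2 (back(1)): at (5,1), heading west
minimal: 2 command(s), checked below 2.

turn(right), back(1)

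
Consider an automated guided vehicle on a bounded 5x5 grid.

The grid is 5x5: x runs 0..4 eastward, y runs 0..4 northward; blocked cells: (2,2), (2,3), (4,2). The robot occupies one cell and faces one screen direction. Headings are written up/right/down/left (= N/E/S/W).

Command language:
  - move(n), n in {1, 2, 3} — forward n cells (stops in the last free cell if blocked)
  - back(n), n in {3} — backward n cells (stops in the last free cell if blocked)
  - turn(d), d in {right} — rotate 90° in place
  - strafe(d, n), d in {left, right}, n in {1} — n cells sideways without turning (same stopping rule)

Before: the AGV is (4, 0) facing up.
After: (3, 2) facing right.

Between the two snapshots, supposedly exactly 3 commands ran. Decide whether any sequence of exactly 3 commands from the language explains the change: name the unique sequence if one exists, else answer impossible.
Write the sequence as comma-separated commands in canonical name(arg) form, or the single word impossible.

key: order matters: swapping strafe(left, 1) and turn(right) lands elsewhere
begin: (4, 0) facing up
[1] after strafe(left, 1): (3, 0) facing up
[2] after move(2): (3, 2) facing up
[3] after turn(right): (3, 2) facing right
no rival 3-sequence matches.

strafe(left, 1), move(2), turn(right)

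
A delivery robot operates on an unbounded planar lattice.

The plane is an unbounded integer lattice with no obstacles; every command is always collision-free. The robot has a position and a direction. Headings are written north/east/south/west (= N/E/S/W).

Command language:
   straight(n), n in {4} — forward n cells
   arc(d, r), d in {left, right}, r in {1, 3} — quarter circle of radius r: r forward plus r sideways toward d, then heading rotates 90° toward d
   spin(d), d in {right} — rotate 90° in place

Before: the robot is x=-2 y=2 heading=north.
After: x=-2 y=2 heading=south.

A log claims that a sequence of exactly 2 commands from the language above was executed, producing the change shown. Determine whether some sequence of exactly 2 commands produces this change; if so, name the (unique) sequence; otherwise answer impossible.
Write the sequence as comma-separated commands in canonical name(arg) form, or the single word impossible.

spin(right), spin(right)

key: (-2,2) unmoved — no command in the sequence translates
begin: x=-2 y=2 heading=north
step 1 (spin(right)): x=-2 y=2 heading=east
step 2 (spin(right)): x=-2 y=2 heading=south
all 36 alternatives checked — unique.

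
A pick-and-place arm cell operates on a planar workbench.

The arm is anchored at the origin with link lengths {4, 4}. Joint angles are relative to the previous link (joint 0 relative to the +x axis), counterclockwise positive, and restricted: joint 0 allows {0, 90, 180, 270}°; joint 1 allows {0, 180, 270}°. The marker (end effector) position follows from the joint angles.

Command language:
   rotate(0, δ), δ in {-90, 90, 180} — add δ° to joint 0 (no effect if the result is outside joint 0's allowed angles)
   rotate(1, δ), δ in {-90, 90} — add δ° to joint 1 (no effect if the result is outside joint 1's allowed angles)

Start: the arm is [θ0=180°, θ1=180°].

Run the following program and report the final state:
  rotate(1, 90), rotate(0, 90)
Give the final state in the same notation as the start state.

initial: [θ0=180°, θ1=180°]
[1] after rotate(1, 90): [θ0=180°, θ1=270°]
[2] after rotate(0, 90): [θ0=270°, θ1=270°]

[θ0=270°, θ1=270°]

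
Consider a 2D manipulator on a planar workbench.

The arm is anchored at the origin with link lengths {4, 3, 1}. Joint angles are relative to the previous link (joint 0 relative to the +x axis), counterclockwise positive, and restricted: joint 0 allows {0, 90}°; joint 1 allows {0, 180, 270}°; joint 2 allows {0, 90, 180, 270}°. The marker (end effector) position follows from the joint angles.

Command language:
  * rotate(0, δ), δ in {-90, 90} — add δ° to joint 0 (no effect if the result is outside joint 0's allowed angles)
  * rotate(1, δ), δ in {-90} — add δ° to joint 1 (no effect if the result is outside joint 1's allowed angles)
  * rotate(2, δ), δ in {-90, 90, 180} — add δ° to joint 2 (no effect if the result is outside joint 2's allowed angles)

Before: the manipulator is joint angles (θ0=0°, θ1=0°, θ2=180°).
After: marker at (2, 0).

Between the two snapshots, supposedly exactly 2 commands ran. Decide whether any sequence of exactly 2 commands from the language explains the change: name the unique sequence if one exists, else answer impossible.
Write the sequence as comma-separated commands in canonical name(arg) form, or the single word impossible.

start: joint angles (θ0=0°, θ1=0°, θ2=180°)
[1] after rotate(1, -90): joint angles (θ0=0°, θ1=270°, θ2=180°)
[2] after rotate(1, -90): joint angles (θ0=0°, θ1=180°, θ2=180°)
no rival 2-sequence matches.

rotate(1, -90), rotate(1, -90)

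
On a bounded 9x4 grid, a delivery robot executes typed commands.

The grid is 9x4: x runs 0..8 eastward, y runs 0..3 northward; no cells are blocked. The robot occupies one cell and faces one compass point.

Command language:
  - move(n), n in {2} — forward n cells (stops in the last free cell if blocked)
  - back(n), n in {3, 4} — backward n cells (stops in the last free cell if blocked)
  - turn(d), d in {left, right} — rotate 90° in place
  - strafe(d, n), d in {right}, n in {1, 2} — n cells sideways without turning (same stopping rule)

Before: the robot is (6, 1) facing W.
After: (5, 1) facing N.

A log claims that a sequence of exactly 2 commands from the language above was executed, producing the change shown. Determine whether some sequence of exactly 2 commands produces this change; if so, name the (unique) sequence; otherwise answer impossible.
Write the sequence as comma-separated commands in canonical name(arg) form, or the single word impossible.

impossible

no 2-step route produces this change.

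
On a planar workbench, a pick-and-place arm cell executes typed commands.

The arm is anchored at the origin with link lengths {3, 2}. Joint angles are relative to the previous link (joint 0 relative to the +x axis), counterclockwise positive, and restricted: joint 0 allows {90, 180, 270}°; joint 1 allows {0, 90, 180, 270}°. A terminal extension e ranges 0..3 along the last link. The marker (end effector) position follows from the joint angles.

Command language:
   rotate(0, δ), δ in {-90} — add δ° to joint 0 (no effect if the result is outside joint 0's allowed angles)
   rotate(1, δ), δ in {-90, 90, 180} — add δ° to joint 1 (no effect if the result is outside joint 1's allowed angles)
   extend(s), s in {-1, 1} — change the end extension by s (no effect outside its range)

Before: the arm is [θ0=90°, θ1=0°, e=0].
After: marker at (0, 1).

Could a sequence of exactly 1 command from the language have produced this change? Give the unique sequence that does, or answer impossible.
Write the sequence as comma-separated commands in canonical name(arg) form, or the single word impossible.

from: [θ0=90°, θ1=0°, e=0]
step 1 (rotate(1, 180)): [θ0=90°, θ1=180°, e=0]
no other 1-command option fits: unique.

rotate(1, 180)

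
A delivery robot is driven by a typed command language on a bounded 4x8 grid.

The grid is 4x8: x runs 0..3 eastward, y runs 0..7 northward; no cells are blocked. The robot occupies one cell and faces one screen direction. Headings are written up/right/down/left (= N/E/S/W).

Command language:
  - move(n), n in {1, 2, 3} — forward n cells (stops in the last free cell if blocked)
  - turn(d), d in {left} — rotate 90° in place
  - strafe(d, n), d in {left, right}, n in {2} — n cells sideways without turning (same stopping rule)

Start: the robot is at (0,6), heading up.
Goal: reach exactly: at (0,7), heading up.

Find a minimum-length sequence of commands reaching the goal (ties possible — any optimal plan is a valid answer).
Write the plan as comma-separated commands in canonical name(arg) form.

start: at (0,6), heading up
1. move(2) → at (0,7), heading up
shorter routes all fall short; 1 is best.

move(2)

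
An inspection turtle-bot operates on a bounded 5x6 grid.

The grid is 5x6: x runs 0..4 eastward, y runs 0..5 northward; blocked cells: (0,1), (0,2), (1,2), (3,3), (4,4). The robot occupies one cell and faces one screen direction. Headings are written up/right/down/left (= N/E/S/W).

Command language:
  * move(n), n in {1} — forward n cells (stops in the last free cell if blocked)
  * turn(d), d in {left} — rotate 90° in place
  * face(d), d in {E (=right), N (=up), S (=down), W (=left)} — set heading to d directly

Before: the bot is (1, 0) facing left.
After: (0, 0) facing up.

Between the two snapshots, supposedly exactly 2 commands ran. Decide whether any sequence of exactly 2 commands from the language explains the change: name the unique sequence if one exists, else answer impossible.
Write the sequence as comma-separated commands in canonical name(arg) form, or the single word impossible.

move(1), face(N)

key: cell and facing (now N) both changed — the 2 commands mix motion and turning
t0: (1, 0) facing left
1. move(1) → (0, 0) facing left
2. face(N) → (0, 0) facing up
no rival 2-sequence matches.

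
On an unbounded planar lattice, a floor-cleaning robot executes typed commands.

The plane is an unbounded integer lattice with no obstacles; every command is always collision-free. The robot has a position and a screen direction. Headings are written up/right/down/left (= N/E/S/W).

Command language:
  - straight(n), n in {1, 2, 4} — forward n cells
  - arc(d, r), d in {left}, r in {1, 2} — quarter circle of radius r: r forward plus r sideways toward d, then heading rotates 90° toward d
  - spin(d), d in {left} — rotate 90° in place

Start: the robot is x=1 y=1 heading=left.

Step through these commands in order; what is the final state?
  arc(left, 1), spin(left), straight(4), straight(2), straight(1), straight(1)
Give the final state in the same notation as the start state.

x=8 y=0 heading=right

start: x=1 y=1 heading=left
t=1 arc(left, 1) ⇒ x=0 y=0 heading=down
t=2 spin(left) ⇒ x=0 y=0 heading=right
t=3 straight(4) ⇒ x=4 y=0 heading=right
t=4 straight(2) ⇒ x=6 y=0 heading=right
t=5 straight(1) ⇒ x=7 y=0 heading=right
t=6 straight(1) ⇒ x=8 y=0 heading=right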